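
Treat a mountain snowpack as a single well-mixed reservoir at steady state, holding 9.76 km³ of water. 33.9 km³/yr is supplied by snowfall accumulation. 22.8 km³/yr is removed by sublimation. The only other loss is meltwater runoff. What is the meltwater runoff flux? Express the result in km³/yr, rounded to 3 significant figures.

At steady state ΣF_in = ΣF_out.
ΣF_in = 33.900 km³/yr.
Meltwater runoff flux = ΣF_in − (22.8) = 33.900 − 22.80 = 11.10 km³/yr.

11.1 km³/yr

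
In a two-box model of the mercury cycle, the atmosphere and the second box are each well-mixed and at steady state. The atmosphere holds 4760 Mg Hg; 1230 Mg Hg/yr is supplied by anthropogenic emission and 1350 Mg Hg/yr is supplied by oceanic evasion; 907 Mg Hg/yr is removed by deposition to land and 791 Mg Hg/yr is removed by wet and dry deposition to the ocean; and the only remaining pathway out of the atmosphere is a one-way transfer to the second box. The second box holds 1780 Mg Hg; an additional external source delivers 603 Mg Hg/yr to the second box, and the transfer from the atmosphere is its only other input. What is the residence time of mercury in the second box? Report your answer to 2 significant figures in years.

Balance the atmosphere: ΣF_in = 1230 + 1350 = 2580.0 Mg Hg/yr.
Transfer to the second box = ΣF_in − (907 + 791) = 882.00 Mg Hg/yr.
Total input to the second box = 882.00 + 603 = 1485.0 Mg Hg/yr; at steady state this equals its total output.
τ = M / F = 1780 / 1485.0 = 1.199 yr.

1.2 yr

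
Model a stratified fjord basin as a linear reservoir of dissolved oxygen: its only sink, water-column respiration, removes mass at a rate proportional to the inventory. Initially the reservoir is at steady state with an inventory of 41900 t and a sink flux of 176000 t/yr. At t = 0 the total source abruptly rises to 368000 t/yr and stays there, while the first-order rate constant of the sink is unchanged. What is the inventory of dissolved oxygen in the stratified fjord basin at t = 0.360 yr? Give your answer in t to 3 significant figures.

77500 t

Residence time τ = M₀/F₀ = 0.2381 yr. The eventual steady state is M_∞ = M₀·(F₁/F₀) = 41900 × 368000/176000 = 87609 t.
The anomaly ΔM(t) = M(t) − M_∞ decays as ΔM₀·e^(−t/τ) with ΔM₀ = 41900 − 87609 = −45710 t.
At t = 0.360 yr, e^(−t/τ) = e^(−1.512) = 0.2204, so ΔM = −10080 t and M = 87609 − 10080 = 77533 t.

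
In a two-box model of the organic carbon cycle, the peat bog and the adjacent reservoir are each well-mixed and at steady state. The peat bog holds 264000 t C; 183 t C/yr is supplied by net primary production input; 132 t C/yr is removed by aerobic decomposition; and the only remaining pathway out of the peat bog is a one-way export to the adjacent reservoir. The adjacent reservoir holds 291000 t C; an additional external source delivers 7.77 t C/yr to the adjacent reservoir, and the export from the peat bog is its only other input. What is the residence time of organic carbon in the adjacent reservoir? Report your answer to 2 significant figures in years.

5000 yr

Balance the peat bog: ΣF_in = 183.00 t C/yr.
Export to the adjacent reservoir = ΣF_in − (132) = 51.000 t C/yr.
Total input to the adjacent reservoir = 51.000 + 7.77 = 58.770 t C/yr; at steady state this equals its total output.
τ = M / F = 291000 / 58.770 = 4952 yr.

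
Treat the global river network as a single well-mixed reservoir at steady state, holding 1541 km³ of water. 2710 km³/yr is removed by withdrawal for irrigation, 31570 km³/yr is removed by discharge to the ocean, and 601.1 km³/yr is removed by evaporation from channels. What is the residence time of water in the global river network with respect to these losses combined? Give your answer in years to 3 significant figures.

0.0442 yr

Total removal = 2710 + 31570 + 601.1 = 34881 km³/yr.
τ = M / ΣF_out = 1541 / 34881 = 0.04418 yr.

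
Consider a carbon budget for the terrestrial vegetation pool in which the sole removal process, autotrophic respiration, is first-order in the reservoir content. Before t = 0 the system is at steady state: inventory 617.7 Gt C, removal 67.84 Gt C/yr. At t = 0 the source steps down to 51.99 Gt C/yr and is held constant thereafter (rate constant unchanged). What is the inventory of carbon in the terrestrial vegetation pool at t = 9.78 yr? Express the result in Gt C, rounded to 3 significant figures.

τ = M₀/F₀ = 617.7/67.84 = 9.105 yr; rate constant k = 1/τ.
New steady state M_∞ = F₁/k = F₁·τ = 51.99 × 9.105 = 473.38 Gt C.
M(t) = M_∞ + (M₀ − M_∞)·e^(−t/τ); t/τ = 9.78/9.105 = 1.074, so e^(−t/τ) = 0.3416.
M(t) = 473.38 + 144.3 × 0.3416 = 522.68 Gt C.

523 Gt C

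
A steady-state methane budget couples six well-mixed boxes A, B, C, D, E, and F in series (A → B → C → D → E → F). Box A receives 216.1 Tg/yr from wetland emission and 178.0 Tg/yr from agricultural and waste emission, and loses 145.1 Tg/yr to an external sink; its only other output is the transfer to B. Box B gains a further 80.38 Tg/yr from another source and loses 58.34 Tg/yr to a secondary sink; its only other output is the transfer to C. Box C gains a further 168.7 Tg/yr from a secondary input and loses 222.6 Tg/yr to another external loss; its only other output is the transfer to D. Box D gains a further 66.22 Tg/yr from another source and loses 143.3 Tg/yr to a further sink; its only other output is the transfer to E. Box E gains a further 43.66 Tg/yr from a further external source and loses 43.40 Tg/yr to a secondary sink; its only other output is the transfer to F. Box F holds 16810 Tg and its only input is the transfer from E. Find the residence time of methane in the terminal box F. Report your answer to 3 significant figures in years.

Box A: F(A→B) = (216.1 + 178.0) − 145.1 = 249.00 Tg/yr.
Box B: F(B→C) = (249.00 + 80.38) − 58.34 = 271.04 Tg/yr.
Box C: F(C→D) = (271.04 + 168.7) − 222.6 = 217.14 Tg/yr.
Box D: F(D→E) = (217.14 + 66.22) − 143.3 = 140.06 Tg/yr.
Box E: F(E→F) = (140.06 + 43.66) − 43.40 = 140.32 Tg/yr.
Box F throughput = its input = 140.32 Tg/yr; τ = 16810 / 140.32 = 119.8 yr.

120 yr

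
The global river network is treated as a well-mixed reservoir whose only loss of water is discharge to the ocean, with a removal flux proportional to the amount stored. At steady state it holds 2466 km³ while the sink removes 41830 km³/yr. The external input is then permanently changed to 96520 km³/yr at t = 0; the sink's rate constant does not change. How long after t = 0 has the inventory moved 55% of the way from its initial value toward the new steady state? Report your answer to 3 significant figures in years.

τ = M₀/F₀ = 2466/41830 = 0.05895 yr.
The remaining gap fraction is e^(−t/τ); 55% covered ⇒ e^(−t/τ) = 0.450.
t = −τ ln(0.450) = 0.05895 × 0.7985 = 0.04707 yr.

0.0471 yr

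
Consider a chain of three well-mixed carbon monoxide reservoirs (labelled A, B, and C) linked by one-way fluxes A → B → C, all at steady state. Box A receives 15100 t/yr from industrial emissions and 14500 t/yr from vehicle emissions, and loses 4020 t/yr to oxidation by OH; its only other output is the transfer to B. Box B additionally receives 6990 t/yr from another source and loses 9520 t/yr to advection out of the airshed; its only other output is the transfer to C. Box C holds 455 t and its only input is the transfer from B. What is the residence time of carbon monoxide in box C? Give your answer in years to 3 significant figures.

Box A: F(A→B) = (15100 + 14500) − 4020 = 25580 t/yr.
Box B: F(B→C) = (25580 + 6990) − 9520 = 23050 t/yr.
Box C throughput = its input = 23050 t/yr; τ = 455 / 23050 = 0.01974 yr.

0.0197 yr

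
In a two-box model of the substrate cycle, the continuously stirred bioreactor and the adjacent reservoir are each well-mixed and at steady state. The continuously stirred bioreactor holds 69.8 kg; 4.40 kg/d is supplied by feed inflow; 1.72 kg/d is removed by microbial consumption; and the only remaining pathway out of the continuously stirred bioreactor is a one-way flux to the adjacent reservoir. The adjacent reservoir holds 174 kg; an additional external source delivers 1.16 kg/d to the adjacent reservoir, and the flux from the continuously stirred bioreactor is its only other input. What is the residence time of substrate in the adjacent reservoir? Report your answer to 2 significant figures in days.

Balance the continuously stirred bioreactor: ΣF_in = 4.4000 kg/d.
Flux to the adjacent reservoir = ΣF_in − (1.72) = 2.6800 kg/d.
Total input to the adjacent reservoir = 2.6800 + 1.16 = 3.8400 kg/d; at steady state this equals its total output.
τ = M / F = 174 / 3.8400 = 45.31 d.

45 d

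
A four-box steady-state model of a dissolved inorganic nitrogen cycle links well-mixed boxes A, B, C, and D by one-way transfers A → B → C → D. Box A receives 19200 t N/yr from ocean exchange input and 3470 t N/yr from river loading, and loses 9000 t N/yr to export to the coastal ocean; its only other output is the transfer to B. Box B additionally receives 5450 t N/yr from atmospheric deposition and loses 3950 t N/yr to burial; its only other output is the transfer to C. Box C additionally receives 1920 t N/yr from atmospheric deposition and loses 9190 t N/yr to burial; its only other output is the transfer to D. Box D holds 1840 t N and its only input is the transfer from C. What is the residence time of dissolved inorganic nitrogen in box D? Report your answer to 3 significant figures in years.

0.233 yr

Box A: F(A→B) = (19200 + 3470) − 9000 = 13670 t N/yr.
Box B: F(B→C) = (13670 + 5450) − 3950 = 15170 t N/yr.
Box C: F(C→D) = (15170 + 1920) − 9190 = 7900.0 t N/yr.
Box D throughput = its input = 7900.0 t N/yr; τ = 1840 / 7900.0 = 0.2329 yr.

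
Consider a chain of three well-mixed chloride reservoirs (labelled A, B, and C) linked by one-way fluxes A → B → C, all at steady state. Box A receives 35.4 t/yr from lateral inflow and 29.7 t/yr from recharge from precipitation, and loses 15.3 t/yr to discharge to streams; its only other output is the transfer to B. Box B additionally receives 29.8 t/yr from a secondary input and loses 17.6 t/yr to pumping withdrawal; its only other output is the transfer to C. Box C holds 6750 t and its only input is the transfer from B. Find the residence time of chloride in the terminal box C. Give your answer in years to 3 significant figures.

Box A: F(A→B) = (35.4 + 29.7) − 15.3 = 49.800 t/yr.
Box B: F(B→C) = (49.800 + 29.8) − 17.6 = 62.000 t/yr.
Box C throughput = its input = 62.000 t/yr; τ = 6750 / 62.000 = 108.9 yr.

109 yr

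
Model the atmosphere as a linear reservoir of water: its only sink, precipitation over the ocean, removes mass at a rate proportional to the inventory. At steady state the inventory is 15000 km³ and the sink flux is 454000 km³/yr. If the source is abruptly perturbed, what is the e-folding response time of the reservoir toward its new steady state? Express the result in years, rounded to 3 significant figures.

For a linear reservoir the response time equals the residence time τ = M/F.
τ = 15000 / 454000 = 0.03304 yr.

0.0330 yr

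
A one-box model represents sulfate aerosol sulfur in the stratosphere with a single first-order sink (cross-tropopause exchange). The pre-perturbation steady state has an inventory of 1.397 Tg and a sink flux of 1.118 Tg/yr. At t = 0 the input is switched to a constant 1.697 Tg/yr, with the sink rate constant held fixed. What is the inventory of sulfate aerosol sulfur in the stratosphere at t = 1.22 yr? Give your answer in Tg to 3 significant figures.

1.85 Tg

The sink rate constant is k = F₀/M₀ = 1.118/1.397 = 0.8003 yr⁻¹.
Solving dM/dt = F₁ − kM with M(0) = M₀ gives M(t) = F₁/k + (M₀ − F₁/k)·e^(−kt).
F₁/k = 1.697/0.8003 = 2.1205 Tg; kt = 0.8003 × 1.22 = 0.9763, e^(−kt) = 0.3767.
M(1.22) = 2.1205 + (1.397 − 2.1205) × 0.3767 = 2.1205 − 0.2725 = 1.8480 Tg.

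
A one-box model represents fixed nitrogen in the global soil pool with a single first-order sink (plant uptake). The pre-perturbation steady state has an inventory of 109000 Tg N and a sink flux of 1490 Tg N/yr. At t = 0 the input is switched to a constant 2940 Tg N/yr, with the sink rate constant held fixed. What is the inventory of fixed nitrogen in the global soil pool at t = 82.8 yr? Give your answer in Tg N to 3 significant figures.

The sink rate constant is k = F₀/M₀ = 1490/109000 = 0.01367 yr⁻¹.
Solving dM/dt = F₁ − kM with M(0) = M₀ gives M(t) = F₁/k + (M₀ − F₁/k)·e^(−kt).
F₁/k = 2940/0.01367 = 215070 Tg N; kt = 0.01367 × 82.8 = 1.132, e^(−kt) = 0.3224.
M(82.8) = 215070 + (109000 − 215070) × 0.3224 = 215070 − 34200 = 180870 Tg N.

181000 Tg N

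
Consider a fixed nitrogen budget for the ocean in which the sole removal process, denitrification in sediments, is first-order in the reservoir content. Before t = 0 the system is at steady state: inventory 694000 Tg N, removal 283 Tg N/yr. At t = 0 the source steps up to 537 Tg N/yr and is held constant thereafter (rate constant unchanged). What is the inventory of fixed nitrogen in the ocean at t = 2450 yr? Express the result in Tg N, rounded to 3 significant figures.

Residence time τ = M₀/F₀ = 2452 yr. The eventual steady state is M_∞ = M₀·(F₁/F₀) = 694000 × 537/283 = 1.3169×10^6 Tg N.
The anomaly ΔM(t) = M(t) − M_∞ decays as ΔM₀·e^(−t/τ) with ΔM₀ = 694000 − 1.3169×10^6 = −622900 Tg N.
At t = 2450 yr, e^(−t/τ) = e^(−0.9991) = 0.3682, so ΔM = −229400 Tg N and M = 1.3169×10^6 − 229400 = 1.0875×10^6 Tg N.

1.09×10^6 Tg N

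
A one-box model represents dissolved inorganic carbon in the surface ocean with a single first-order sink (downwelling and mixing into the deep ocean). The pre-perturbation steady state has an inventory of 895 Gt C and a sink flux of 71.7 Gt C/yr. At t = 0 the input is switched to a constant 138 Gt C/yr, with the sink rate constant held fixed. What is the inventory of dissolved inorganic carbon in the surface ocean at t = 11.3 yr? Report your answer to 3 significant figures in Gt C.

τ = M₀/F₀ = 895/71.7 = 12.48 yr; rate constant k = 1/τ.
New steady state M_∞ = F₁/k = F₁·τ = 138 × 12.48 = 1722.6 Gt C.
M(t) = M_∞ + (M₀ − M_∞)·e^(−t/τ); t/τ = 11.3/12.48 = 0.9053, so e^(−t/τ) = 0.4044.
M(t) = 1722.6 − 827.6 × 0.4044 = 1387.9 Gt C.

1390 Gt C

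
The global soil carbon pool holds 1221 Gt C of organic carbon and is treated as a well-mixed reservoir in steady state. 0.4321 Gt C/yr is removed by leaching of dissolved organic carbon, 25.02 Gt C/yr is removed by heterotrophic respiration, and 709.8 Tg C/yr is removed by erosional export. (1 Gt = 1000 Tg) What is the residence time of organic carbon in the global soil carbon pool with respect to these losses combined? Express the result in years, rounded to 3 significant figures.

46.7 yr

Convert the erosional export flux: 709.8 Tg C/yr = 0.7098 Gt C/yr.
Total removal = 0.4321 + 25.02 + 0.7098 = 26.162 Gt C/yr.
τ = M / ΣF_out = 1221 / 26.162 = 46.67 yr.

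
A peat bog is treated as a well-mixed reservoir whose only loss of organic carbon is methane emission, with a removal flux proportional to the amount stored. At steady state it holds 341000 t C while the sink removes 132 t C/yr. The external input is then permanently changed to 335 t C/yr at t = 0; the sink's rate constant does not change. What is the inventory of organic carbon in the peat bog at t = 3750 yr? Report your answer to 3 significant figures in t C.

The sink rate constant is k = F₀/M₀ = 132/341000 = 0.0003871 yr⁻¹.
Solving dM/dt = F₁ − kM with M(0) = M₀ gives M(t) = F₁/k + (M₀ − F₁/k)·e^(−kt).
F₁/k = 335/0.0003871 = 865420 t C; kt = 0.0003871 × 3750 = 1.452, e^(−kt) = 0.2342.
M(3750) = 865420 + (341000 − 865420) × 0.2342 = 865420 − 122800 = 742600 t C.

743000 t C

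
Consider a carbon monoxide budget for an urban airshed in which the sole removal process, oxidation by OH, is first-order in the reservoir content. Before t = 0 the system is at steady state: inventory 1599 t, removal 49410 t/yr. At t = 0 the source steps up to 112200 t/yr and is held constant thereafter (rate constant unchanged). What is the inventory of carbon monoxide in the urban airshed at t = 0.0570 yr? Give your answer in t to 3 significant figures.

The sink rate constant is k = F₀/M₀ = 49410/1599 = 30.90 yr⁻¹.
Solving dM/dt = F₁ − kM with M(0) = M₀ gives M(t) = F₁/k + (M₀ − F₁/k)·e^(−kt).
F₁/k = 112200/30.90 = 3631.0 t; kt = 30.90 × 0.0570 = 1.761, e^(−kt) = 0.1718.
M(0.0570) = 3631.0 + (1599 − 3631.0) × 0.1718 = 3631.0 − 349.1 = 3281.9 t.

3280 t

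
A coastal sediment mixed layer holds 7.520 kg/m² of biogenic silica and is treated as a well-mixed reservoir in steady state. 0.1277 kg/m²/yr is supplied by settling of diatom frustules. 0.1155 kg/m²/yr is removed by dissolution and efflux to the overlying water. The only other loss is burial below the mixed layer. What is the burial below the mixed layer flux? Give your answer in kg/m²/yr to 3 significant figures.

At steady state ΣF_in = ΣF_out.
ΣF_in = 0.12770 kg/m²/yr.
Burial below the mixed layer flux = ΣF_in − (0.1155) = 0.12770 − 0.1155 = 0.01220 kg/m²/yr.

0.0122 kg/m²/yr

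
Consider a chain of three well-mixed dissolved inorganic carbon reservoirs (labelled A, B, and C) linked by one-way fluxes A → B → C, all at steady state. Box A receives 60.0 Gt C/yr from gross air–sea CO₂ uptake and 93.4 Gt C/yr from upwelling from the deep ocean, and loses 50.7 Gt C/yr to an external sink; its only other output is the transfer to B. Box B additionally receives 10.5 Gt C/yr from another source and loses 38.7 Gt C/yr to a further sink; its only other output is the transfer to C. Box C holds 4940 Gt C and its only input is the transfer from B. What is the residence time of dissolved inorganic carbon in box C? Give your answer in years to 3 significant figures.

Box A: F(A→B) = (60.0 + 93.4) − 50.7 = 102.70 Gt C/yr.
Box B: F(B→C) = (102.70 + 10.5) − 38.7 = 74.500 Gt C/yr.
Box C throughput = its input = 74.500 Gt C/yr; τ = 4940 / 74.500 = 66.31 yr.

66.3 yr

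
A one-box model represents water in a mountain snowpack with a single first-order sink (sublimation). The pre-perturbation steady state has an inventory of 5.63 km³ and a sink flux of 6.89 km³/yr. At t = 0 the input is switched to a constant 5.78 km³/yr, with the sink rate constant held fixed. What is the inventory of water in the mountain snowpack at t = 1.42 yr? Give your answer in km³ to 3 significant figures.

4.88 km³

The sink rate constant is k = F₀/M₀ = 6.89/5.63 = 1.224 yr⁻¹.
Solving dM/dt = F₁ − kM with M(0) = M₀ gives M(t) = F₁/k + (M₀ − F₁/k)·e^(−kt).
F₁/k = 5.78/1.224 = 4.7230 km³; kt = 1.224 × 1.42 = 1.738, e^(−kt) = 0.1759.
M(1.42) = 4.7230 + (5.63 − 4.7230) × 0.1759 = 4.7230 + 0.1595 = 4.8825 km³.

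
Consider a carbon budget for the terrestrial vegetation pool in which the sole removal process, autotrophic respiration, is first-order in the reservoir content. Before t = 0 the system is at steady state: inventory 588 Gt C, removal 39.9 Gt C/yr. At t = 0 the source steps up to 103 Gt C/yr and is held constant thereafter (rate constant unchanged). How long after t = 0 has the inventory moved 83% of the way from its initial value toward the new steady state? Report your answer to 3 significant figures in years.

τ = M₀/F₀ = 588/39.9 = 14.74 yr.
The remaining gap fraction is e^(−t/τ); 83% covered ⇒ e^(−t/τ) = 0.170.
t = −τ ln(0.170) = 14.74 × 1.772 = 26.11 yr.

26.1 yr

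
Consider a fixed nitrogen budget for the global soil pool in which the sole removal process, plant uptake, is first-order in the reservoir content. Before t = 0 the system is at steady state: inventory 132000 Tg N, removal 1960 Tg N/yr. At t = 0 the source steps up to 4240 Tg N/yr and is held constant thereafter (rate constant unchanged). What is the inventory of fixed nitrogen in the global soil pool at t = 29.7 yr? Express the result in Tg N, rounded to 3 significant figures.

The sink rate constant is k = F₀/M₀ = 1960/132000 = 0.01485 yr⁻¹.
Solving dM/dt = F₁ − kM with M(0) = M₀ gives M(t) = F₁/k + (M₀ − F₁/k)·e^(−kt).
F₁/k = 4240/0.01485 = 285550 Tg N; kt = 0.01485 × 29.7 = 0.4410, e^(−kt) = 0.6434.
M(29.7) = 285550 + (132000 − 285550) × 0.6434 = 285550 − 98790 = 186760 Tg N.

187000 Tg N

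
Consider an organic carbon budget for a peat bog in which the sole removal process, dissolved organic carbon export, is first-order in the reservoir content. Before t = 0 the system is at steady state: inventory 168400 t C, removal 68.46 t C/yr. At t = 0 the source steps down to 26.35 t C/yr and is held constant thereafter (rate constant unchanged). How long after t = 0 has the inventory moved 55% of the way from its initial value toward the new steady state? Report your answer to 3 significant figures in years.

1960 yr

τ = M₀/F₀ = 168400/68.46 = 2460 yr.
The remaining gap fraction is e^(−t/τ); 55% covered ⇒ e^(−t/τ) = 0.450.
t = −τ ln(0.450) = 2460 × 0.7985 = 1964 yr.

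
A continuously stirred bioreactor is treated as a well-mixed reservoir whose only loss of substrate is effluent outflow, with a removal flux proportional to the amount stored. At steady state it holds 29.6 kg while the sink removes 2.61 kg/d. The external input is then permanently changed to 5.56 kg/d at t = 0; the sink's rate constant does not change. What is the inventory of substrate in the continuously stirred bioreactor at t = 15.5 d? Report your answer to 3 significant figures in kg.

54.5 kg

The sink rate constant is k = F₀/M₀ = 2.61/29.6 = 0.08818 d⁻¹.
Solving dM/dt = F₁ − kM with M(0) = M₀ gives M(t) = F₁/k + (M₀ − F₁/k)·e^(−kt).
F₁/k = 5.56/0.08818 = 63.056 kg; kt = 0.08818 × 15.5 = 1.367, e^(−kt) = 0.2549.
M(15.5) = 63.056 + (29.6 − 63.056) × 0.2549 = 63.056 − 8.529 = 54.527 kg.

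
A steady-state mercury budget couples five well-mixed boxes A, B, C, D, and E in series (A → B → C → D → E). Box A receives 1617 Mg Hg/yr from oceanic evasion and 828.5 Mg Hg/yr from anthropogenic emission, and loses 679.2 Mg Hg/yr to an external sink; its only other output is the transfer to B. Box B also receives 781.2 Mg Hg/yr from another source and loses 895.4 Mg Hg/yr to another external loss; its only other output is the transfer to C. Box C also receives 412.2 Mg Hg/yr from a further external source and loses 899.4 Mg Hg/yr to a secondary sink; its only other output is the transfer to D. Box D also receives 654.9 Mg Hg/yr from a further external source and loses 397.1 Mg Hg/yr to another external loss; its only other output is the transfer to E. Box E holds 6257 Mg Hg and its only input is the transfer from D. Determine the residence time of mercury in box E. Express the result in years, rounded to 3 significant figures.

4.40 yr

Box A: F(A→B) = (1617 + 828.5) − 679.2 = 1766.3 Mg Hg/yr.
Box B: F(B→C) = (1766.3 + 781.2) − 895.4 = 1652.1 Mg Hg/yr.
Box C: F(C→D) = (1652.1 + 412.2) − 899.4 = 1164.9 Mg Hg/yr.
Box D: F(D→E) = (1164.9 + 654.9) − 397.1 = 1422.7 Mg Hg/yr.
Box E throughput = its input = 1422.7 Mg Hg/yr; τ = 6257 / 1422.7 = 4.398 yr.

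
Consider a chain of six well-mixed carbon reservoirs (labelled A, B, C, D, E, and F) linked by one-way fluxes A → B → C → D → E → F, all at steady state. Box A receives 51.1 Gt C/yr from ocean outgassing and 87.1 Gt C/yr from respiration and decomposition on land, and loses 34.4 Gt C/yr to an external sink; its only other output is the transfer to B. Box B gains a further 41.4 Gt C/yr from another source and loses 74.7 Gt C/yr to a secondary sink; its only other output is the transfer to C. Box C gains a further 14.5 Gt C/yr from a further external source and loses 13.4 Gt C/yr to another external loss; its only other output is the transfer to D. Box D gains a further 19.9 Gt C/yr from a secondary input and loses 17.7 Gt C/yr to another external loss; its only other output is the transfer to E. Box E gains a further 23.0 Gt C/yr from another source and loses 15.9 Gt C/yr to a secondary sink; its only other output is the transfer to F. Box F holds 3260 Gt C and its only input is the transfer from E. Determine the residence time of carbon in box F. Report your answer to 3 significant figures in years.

Box A: F(A→B) = (51.1 + 87.1) − 34.4 = 103.80 Gt C/yr.
Box B: F(B→C) = (103.80 + 41.4) − 74.7 = 70.500 Gt C/yr.
Box C: F(C→D) = (70.500 + 14.5) − 13.4 = 71.600 Gt C/yr.
Box D: F(D→E) = (71.600 + 19.9) − 17.7 = 73.800 Gt C/yr.
Box E: F(E→F) = (73.800 + 23.0) − 15.9 = 80.900 Gt C/yr.
Box F throughput = its input = 80.900 Gt C/yr; τ = 3260 / 80.900 = 40.30 yr.

40.3 yr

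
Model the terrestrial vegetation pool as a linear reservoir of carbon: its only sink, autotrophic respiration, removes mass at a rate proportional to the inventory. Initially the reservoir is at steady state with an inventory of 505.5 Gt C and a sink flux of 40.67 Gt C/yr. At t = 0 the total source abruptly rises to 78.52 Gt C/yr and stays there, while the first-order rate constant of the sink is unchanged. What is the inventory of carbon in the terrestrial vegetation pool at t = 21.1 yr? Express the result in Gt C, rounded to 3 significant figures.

Residence time τ = M₀/F₀ = 12.43 yr. The eventual steady state is M_∞ = M₀·(F₁/F₀) = 505.5 × 78.52/40.67 = 975.95 Gt C.
The anomaly ΔM(t) = M(t) − M_∞ decays as ΔM₀·e^(−t/τ) with ΔM₀ = 505.5 − 975.95 = −470.4 Gt C.
At t = 21.1 yr, e^(−t/τ) = e^(−1.698) = 0.1831, so ΔM = −86.15 Gt C and M = 975.95 − 86.15 = 889.80 Gt C.

890 Gt C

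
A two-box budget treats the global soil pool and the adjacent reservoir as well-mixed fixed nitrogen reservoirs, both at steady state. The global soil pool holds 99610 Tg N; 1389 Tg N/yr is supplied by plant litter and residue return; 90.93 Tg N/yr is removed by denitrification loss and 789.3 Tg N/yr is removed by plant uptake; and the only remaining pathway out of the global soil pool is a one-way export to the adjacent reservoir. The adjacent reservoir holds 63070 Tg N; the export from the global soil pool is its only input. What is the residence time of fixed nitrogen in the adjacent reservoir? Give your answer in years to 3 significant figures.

124 yr

Balance the global soil pool: ΣF_in = 1389.0 Tg N/yr.
Export to the adjacent reservoir = ΣF_in − (90.93 + 789.3) = 508.77 Tg N/yr.
At steady state the output of the adjacent reservoir equals its input, 508.77 Tg N/yr.
τ = M / F = 63070 / 508.77 = 124.0 yr.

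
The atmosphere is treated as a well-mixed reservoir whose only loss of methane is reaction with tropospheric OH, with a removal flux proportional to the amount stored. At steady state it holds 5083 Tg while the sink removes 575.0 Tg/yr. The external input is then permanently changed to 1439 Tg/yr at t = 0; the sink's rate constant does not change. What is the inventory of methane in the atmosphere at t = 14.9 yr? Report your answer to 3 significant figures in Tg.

Residence time τ = M₀/F₀ = 8.840 yr. The eventual steady state is M_∞ = M₀·(F₁/F₀) = 5083 × 1439/575.0 = 12721 Tg.
The anomaly ΔM(t) = M(t) − M_∞ decays as ΔM₀·e^(−t/τ) with ΔM₀ = 5083 − 12721 = −7638 Tg.
At t = 14.9 yr, e^(−t/τ) = e^(−1.686) = 0.1853, so ΔM = −1416 Tg and M = 12721 − 1416 = 11305 Tg.

11300 Tg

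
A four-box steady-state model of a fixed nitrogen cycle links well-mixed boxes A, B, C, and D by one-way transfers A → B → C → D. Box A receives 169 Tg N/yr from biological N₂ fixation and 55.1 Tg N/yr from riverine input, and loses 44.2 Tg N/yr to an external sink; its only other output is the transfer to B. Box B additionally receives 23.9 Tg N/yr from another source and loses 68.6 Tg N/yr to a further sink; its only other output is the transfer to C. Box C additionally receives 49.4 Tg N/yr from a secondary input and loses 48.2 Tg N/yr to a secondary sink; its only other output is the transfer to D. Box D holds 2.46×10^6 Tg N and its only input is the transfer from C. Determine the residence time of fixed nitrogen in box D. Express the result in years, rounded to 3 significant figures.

18000 yr

Box A: F(A→B) = (169 + 55.1) − 44.2 = 179.90 Tg N/yr.
Box B: F(B→C) = (179.90 + 23.9) − 68.6 = 135.20 Tg N/yr.
Box C: F(C→D) = (135.20 + 49.4) − 48.2 = 136.40 Tg N/yr.
Box D throughput = its input = 136.40 Tg N/yr; τ = 2.46×10^6 / 136.40 = 18040 yr.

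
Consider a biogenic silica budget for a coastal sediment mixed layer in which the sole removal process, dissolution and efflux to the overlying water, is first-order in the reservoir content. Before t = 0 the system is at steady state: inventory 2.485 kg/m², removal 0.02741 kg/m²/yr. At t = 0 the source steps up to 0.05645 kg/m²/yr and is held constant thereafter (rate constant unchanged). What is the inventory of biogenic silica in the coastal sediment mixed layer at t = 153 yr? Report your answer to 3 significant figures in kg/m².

4.63 kg/m²

The sink rate constant is k = F₀/M₀ = 0.02741/2.485 = 0.01103 yr⁻¹.
Solving dM/dt = F₁ − kM with M(0) = M₀ gives M(t) = F₁/k + (M₀ − F₁/k)·e^(−kt).
F₁/k = 0.05645/0.01103 = 5.1178 kg/m²; kt = 0.01103 × 153 = 1.688, e^(−kt) = 0.1850.
M(153) = 5.1178 + (2.485 − 5.1178) × 0.1850 = 5.1178 − 0.4870 = 4.6308 kg/m².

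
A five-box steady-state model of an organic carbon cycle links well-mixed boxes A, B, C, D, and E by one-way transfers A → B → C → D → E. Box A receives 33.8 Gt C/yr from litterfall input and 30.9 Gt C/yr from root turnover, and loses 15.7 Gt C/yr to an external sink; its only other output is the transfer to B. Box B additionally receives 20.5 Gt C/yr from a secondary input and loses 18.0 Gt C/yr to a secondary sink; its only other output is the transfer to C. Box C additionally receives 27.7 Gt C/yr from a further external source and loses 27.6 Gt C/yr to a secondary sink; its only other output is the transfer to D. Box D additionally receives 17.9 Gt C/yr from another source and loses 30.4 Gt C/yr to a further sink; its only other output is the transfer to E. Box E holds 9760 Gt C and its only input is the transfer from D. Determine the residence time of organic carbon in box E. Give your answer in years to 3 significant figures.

250 yr

Box A: F(A→B) = (33.8 + 30.9) − 15.7 = 49.000 Gt C/yr.
Box B: F(B→C) = (49.000 + 20.5) − 18.0 = 51.500 Gt C/yr.
Box C: F(C→D) = (51.500 + 27.7) − 27.6 = 51.600 Gt C/yr.
Box D: F(D→E) = (51.600 + 17.9) − 30.4 = 39.100 Gt C/yr.
Box E throughput = its input = 39.100 Gt C/yr; τ = 9760 / 39.100 = 249.6 yr.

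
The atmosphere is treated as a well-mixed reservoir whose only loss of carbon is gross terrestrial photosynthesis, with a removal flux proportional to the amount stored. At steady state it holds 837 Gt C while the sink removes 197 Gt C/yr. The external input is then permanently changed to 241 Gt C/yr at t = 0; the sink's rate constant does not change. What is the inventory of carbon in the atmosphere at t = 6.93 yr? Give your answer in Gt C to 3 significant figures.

987 Gt C

Residence time τ = M₀/F₀ = 4.249 yr. The eventual steady state is M_∞ = M₀·(F₁/F₀) = 837 × 241/197 = 1023.9 Gt C.
The anomaly ΔM(t) = M(t) − M_∞ decays as ΔM₀·e^(−t/τ) with ΔM₀ = 837 − 1023.9 = −186.9 Gt C.
At t = 6.93 yr, e^(−t/τ) = e^(−1.631) = 0.1957, so ΔM = −36.59 Gt C and M = 1023.9 − 36.59 = 987.36 Gt C.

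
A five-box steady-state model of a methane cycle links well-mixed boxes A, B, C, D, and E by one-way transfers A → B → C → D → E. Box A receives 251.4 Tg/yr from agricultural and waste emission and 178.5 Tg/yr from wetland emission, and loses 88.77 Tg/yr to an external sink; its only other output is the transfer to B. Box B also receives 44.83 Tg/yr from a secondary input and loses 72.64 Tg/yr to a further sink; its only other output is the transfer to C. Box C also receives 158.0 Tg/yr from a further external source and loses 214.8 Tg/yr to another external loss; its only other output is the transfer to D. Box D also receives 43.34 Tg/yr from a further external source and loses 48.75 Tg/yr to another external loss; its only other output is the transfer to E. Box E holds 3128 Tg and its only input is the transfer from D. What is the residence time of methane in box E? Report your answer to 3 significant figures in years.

Box A: F(A→B) = (251.4 + 178.5) − 88.77 = 341.13 Tg/yr.
Box B: F(B→C) = (341.13 + 44.83) − 72.64 = 313.32 Tg/yr.
Box C: F(C→D) = (313.32 + 158.0) − 214.8 = 256.52 Tg/yr.
Box D: F(D→E) = (256.52 + 43.34) − 48.75 = 251.11 Tg/yr.
Box E throughput = its input = 251.11 Tg/yr; τ = 3128 / 251.11 = 12.46 yr.

12.5 yr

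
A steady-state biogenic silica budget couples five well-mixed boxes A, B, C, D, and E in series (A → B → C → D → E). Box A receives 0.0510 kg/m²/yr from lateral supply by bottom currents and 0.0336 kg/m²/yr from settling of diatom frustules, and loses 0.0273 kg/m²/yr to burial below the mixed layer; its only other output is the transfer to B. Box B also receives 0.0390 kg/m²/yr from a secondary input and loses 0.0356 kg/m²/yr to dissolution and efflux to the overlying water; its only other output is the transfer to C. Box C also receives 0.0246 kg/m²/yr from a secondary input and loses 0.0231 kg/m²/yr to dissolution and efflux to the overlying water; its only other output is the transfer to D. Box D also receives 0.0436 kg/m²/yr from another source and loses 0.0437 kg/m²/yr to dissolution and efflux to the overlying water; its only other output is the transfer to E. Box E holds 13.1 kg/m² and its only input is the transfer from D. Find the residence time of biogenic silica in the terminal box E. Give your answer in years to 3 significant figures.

211 yr

Box A: F(A→B) = (0.0510 + 0.0336) − 0.0273 = 0.057300 kg/m²/yr.
Box B: F(B→C) = (0.057300 + 0.0390) − 0.0356 = 0.060700 kg/m²/yr.
Box C: F(C→D) = (0.060700 + 0.0246) − 0.0231 = 0.062200 kg/m²/yr.
Box D: F(D→E) = (0.062200 + 0.0436) − 0.0437 = 0.062100 kg/m²/yr.
Box E throughput = its input = 0.062100 kg/m²/yr; τ = 13.1 / 0.062100 = 211.0 yr.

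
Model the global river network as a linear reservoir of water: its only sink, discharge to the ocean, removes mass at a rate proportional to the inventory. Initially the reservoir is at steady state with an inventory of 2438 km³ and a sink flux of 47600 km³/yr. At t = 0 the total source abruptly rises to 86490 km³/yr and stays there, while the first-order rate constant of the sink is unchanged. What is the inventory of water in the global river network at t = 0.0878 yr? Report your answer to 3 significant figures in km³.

τ = M₀/F₀ = 2438/47600 = 0.05122 yr; rate constant k = 1/τ.
New steady state M_∞ = F₁/k = F₁·τ = 86490 × 0.05122 = 4429.9 km³.
M(t) = M_∞ + (M₀ − M_∞)·e^(−t/τ); t/τ = 0.0878/0.05122 = 1.714, so e^(−t/τ) = 0.1801.
M(t) = 4429.9 − 1992 × 0.1801 = 4071.1 km³.

4070 km³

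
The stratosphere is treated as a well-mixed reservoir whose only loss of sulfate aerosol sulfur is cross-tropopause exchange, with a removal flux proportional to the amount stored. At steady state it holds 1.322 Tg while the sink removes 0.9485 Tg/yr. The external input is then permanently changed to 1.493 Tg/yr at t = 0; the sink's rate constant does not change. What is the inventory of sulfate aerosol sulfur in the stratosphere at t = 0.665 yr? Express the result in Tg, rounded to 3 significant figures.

1.61 Tg

The sink rate constant is k = F₀/M₀ = 0.9485/1.322 = 0.7175 yr⁻¹.
Solving dM/dt = F₁ − kM with M(0) = M₀ gives M(t) = F₁/k + (M₀ − F₁/k)·e^(−kt).
F₁/k = 1.493/0.7175 = 2.0809 Tg; kt = 0.7175 × 0.665 = 0.4771, e^(−kt) = 0.6206.
M(0.665) = 2.0809 + (1.322 − 2.0809) × 0.6206 = 2.0809 − 0.4710 = 1.6100 Tg.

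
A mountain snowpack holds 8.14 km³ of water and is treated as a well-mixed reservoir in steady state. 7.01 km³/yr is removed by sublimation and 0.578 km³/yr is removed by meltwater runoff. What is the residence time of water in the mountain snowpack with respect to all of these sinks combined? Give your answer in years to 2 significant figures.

1.1 yr

Total removal flux = 7.01 + 0.578 = 7.5880 km³/yr.
τ = M / ΣF_out = 8.14 / 7.5880 = 1.073 yr.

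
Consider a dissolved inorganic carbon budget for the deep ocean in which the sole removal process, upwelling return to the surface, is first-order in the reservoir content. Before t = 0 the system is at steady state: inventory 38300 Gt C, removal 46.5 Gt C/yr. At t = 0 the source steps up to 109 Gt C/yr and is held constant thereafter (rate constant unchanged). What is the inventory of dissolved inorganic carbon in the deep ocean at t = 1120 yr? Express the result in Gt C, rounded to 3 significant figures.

76600 Gt C

Residence time τ = M₀/F₀ = 823.7 yr. The eventual steady state is M_∞ = M₀·(F₁/F₀) = 38300 × 109/46.5 = 89778 Gt C.
The anomaly ΔM(t) = M(t) − M_∞ decays as ΔM₀·e^(−t/τ) with ΔM₀ = 38300 − 89778 = −51480 Gt C.
At t = 1120 yr, e^(−t/τ) = e^(−1.360) = 0.2567, so ΔM = −13220 Gt C and M = 89778 − 13220 = 76563 Gt C.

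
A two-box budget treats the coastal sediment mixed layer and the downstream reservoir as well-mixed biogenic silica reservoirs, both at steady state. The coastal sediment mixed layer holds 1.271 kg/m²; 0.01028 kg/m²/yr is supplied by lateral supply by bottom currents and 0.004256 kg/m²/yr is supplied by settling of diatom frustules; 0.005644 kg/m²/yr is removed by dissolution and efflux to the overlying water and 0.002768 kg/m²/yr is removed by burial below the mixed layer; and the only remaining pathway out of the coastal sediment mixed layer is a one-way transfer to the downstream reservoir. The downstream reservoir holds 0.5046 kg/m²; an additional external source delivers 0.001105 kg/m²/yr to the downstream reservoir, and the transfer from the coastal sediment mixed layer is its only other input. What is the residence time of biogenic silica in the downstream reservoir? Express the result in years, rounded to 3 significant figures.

Balance the coastal sediment mixed layer: ΣF_in = 0.01028 + 0.004256 = 0.014536 kg/m²/yr.
Transfer to the downstream reservoir = ΣF_in − (0.005644 + 0.002768) = 0.0061240 kg/m²/yr.
Total input to the downstream reservoir = 0.0061240 + 0.001105 = 0.0072290 kg/m²/yr; at steady state this equals its total output.
τ = M / F = 0.5046 / 0.0072290 = 69.80 yr.

69.8 yr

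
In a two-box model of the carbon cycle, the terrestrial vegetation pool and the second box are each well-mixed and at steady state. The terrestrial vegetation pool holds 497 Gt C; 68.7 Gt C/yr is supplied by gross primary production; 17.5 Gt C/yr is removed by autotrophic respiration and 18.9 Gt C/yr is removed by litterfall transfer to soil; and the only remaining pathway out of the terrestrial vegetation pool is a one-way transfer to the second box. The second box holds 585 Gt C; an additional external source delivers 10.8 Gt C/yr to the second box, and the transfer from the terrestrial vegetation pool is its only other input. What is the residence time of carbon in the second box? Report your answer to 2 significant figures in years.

14 yr

Balance the terrestrial vegetation pool: ΣF_in = 68.700 Gt C/yr.
Transfer to the second box = ΣF_in − (17.5 + 18.9) = 32.300 Gt C/yr.
Total input to the second box = 32.300 + 10.8 = 43.100 Gt C/yr; at steady state this equals its total output.
τ = M / F = 585 / 43.100 = 13.57 yr.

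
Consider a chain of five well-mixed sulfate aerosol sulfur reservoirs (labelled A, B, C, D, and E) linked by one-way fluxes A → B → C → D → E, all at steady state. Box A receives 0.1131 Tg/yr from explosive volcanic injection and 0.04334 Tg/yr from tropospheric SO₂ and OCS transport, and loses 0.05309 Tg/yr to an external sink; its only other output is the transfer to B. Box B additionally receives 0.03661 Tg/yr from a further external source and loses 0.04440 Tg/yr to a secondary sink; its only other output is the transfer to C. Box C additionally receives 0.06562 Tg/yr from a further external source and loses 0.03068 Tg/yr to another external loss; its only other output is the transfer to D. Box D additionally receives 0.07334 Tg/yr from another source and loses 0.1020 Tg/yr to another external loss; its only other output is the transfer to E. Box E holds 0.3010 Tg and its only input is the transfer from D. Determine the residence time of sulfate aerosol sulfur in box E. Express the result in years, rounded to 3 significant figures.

2.96 yr

Box A: F(A→B) = (0.1131 + 0.04334) − 0.05309 = 0.10335 Tg/yr.
Box B: F(B→C) = (0.10335 + 0.03661) − 0.04440 = 0.095560 Tg/yr.
Box C: F(C→D) = (0.095560 + 0.06562) − 0.03068 = 0.13050 Tg/yr.
Box D: F(D→E) = (0.13050 + 0.07334) − 0.1020 = 0.10184 Tg/yr.
Box E throughput = its input = 0.10184 Tg/yr; τ = 0.3010 / 0.10184 = 2.956 yr.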